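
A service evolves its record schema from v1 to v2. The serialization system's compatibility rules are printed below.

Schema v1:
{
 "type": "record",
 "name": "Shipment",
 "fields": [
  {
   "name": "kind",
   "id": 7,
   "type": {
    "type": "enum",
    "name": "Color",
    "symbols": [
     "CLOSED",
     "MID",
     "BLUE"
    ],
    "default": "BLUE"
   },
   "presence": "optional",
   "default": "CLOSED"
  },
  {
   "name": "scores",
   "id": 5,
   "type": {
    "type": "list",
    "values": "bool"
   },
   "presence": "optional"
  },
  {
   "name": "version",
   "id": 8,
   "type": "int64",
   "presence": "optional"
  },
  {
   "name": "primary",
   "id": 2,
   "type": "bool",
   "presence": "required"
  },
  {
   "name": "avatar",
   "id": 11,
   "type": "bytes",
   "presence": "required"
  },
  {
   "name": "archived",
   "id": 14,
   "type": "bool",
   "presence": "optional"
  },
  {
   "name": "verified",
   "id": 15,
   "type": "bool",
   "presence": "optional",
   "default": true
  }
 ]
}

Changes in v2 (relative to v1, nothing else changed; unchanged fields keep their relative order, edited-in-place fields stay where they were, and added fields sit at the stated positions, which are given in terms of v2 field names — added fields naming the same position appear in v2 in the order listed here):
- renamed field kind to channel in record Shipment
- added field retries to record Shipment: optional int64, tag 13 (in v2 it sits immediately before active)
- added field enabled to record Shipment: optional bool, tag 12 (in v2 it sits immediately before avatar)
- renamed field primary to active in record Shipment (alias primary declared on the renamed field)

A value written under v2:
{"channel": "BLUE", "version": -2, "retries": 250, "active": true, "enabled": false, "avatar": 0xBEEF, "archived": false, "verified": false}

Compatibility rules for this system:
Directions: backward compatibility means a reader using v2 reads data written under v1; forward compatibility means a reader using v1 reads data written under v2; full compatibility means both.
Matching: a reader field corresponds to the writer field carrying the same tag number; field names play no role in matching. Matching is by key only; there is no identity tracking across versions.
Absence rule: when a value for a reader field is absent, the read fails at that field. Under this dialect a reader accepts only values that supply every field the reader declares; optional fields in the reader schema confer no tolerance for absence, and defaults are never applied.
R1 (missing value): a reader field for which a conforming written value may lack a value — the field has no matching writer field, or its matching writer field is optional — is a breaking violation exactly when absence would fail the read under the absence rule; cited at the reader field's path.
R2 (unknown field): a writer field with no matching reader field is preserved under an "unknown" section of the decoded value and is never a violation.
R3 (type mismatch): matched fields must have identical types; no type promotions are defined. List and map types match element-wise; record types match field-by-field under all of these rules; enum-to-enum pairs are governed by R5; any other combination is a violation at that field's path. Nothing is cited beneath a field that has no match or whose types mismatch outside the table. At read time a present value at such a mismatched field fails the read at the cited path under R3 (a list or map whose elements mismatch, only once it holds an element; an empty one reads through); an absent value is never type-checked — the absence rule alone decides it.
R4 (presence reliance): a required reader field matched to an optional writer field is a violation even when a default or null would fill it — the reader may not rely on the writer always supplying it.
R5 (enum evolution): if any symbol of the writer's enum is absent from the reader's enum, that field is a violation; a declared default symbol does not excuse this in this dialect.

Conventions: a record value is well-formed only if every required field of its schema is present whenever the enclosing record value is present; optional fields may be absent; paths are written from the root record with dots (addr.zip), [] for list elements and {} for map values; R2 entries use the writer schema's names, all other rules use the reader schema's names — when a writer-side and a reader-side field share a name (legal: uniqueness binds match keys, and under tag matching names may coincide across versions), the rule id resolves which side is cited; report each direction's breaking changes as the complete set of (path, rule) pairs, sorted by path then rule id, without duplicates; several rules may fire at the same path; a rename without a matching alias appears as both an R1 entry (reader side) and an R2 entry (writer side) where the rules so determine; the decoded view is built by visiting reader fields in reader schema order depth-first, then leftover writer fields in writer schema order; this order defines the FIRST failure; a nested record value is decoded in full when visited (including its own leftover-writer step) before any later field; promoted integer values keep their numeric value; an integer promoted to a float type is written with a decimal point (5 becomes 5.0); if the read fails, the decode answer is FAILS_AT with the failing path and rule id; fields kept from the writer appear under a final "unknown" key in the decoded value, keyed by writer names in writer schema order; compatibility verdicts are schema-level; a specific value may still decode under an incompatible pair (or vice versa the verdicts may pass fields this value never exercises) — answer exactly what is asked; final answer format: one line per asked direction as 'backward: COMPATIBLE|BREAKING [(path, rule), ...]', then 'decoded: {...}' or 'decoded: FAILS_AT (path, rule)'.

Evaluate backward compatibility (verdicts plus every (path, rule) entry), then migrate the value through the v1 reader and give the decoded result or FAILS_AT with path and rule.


arrows below run writer -> reader for Shipment
backward pass over Shipment, reader schema v2, writer schema v1:
  channel: paired with writer kind (Color -> Color; writer optional)
  scores: paired with writer scores (list<bool> -> list<bool>; writer optional)
  version: paired with writer version (int64 -> int64; writer optional)
  no writer field matches reader retries
  active: paired with writer primary (bool -> bool; writer required)
  no writer field matches reader enabled
  avatar: paired with writer avatar (bytes -> bytes; writer required)
  archived: paired with writer archived (bool -> bool; writer optional)
  verified: paired with writer verified (bool -> bool; writer optional)
  rule R1 violated at archived
  rule R1 violated at channel
  rule R1 violated at enabled
  rule R1 violated at retries
  rule R1 violated at scores
  rule R1 violated at verified
  rule R1 violated at version
  => 7 violation(s): backward is BREAKING for Shipment
decoding the Shipment value with the v1 reader:
  kind := "BLUE" (from writer channel)
  read fails at scores under R1 (no fill)
  => FAILS_AT (scores, R1)
remaining Shipment differences; none change what is asked:
  renamed field primary to active in record Shipment (alias primary declared on the renamed field) -> fires no rule on Shipment, leaving the asked answer as it is

backward: BREAKING [(archived, R1), (channel, R1), (enabled, R1), (retries, R1), (scores, R1), (verified, R1), (version, R1)]; decoded: FAILS_AT (scores, R1)


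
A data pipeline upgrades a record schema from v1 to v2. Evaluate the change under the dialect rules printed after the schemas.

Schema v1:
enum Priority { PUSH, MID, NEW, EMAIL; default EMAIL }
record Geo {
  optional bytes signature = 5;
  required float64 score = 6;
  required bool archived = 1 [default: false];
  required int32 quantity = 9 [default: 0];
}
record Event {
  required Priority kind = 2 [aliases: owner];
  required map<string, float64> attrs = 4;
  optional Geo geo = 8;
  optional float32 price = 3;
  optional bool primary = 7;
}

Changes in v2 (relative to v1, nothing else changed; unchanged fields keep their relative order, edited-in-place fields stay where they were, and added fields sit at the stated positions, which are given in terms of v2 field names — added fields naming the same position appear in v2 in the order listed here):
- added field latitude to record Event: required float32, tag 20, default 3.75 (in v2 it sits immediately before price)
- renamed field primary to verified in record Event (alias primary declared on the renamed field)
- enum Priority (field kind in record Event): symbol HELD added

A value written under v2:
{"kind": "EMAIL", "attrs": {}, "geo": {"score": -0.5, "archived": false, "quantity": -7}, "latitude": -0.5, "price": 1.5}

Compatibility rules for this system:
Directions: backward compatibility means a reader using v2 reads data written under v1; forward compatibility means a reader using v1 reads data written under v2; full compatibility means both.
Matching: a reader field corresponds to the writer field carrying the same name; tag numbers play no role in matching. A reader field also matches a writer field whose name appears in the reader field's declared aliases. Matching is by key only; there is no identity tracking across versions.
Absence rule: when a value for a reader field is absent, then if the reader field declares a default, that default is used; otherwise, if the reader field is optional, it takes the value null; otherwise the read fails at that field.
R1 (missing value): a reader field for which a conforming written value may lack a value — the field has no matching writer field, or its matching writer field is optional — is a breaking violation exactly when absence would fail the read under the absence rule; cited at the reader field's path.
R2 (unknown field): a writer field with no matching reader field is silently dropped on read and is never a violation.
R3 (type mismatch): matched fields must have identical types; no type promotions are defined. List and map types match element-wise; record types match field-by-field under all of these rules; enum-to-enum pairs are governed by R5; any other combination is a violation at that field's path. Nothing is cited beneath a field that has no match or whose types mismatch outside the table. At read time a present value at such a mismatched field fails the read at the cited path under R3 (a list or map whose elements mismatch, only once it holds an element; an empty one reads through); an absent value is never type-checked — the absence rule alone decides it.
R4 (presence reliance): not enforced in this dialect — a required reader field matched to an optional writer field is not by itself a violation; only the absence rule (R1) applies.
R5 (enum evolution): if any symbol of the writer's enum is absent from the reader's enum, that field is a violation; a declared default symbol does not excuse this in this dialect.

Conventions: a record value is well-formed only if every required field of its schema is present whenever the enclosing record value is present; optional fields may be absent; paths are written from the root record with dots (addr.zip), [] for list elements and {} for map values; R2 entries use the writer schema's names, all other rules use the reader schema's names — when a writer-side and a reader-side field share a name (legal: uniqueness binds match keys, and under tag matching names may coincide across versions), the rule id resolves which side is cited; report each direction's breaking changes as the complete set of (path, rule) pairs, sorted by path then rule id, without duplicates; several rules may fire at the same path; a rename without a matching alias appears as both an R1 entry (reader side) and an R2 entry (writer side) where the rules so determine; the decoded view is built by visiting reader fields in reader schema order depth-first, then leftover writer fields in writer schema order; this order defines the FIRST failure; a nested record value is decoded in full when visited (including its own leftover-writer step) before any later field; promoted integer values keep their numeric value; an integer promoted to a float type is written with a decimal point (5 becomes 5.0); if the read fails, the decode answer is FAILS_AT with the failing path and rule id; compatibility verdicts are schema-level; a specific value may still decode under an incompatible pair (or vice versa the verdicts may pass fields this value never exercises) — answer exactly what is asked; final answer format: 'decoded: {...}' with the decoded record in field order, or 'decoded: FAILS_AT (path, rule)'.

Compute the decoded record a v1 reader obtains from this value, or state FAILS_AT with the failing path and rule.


the writer's type comes first in each Event pair
decode walk for Event under reader schema v1:
  kind := "EMAIL"
  attrs := {}
  geo.signature := null (absent, optional -> null)
  geo.score := -0.5
  geo.archived := false
  geo.quantity := -7
  price := 1.5
  primary := null (absent, optional -> null)
  writer latitude: unknown -> dropped
  => decoded: {"kind": "EMAIL", "attrs": {}, "geo": {"signature": null, "score": -0.5, "archived": false, "quantity": -7}, "price": 1.5, "primary": null}
diffs on Event not affecting the asked answer:
  added field latitude to record Event: required float32, tag 20, default 3.75 (in v2 it sits immediately before price) -> fires no rule on Event under this dialect and leaves the result unchanged
  renamed field primary to verified in record Event (alias primary declared on the renamed field) -> fires no rule on Event under this dialect and leaves the result unchanged
  enum Priority (field kind in record Event): symbol HELD added -> affects the rule determinations only; this particular Event value decodes identically

decoded: {"kind": "EMAIL", "attrs": {}, "geo": {"signature": null, "score": -0.5, "archived": false, "quantity": -7}, "price": 1.5, "primary": null}


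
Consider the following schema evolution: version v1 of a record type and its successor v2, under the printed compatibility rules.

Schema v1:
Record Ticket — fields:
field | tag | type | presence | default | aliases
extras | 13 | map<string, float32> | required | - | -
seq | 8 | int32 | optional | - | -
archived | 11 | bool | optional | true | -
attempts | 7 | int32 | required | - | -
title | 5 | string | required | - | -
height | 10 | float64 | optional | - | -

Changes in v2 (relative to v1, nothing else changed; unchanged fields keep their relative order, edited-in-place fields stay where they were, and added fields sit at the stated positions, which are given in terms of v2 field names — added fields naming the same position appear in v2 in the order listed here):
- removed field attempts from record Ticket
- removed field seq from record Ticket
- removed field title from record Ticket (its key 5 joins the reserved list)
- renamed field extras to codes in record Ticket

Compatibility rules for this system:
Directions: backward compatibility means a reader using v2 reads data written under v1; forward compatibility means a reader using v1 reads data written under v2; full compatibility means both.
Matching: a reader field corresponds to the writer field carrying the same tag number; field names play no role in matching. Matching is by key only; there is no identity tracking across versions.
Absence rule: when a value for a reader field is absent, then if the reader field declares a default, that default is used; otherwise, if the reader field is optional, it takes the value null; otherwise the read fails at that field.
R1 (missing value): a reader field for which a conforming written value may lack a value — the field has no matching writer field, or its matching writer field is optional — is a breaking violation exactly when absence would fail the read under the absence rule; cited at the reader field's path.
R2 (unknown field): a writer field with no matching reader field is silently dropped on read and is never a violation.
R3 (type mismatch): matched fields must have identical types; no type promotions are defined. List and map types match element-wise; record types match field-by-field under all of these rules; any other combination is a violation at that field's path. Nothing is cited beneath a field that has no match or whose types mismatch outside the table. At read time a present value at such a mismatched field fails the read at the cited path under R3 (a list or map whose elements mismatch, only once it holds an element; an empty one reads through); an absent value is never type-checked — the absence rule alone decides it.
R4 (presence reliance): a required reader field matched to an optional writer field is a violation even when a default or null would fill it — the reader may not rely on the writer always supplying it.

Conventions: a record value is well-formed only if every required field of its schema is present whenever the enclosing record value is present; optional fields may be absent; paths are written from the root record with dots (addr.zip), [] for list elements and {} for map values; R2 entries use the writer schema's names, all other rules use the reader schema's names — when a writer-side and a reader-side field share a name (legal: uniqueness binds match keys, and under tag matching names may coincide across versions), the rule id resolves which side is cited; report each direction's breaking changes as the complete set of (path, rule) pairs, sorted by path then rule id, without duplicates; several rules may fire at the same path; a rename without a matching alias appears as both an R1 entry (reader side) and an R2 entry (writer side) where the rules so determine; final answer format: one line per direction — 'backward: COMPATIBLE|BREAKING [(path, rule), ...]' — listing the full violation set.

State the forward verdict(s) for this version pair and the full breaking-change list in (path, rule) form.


forward: BREAKING [(attempts, R1), (title, R1)]

each type pair in Ticket: writer, then reader
forward for Ticket (reader v1, writer v2):
  writer required, map<string, float32> -> map<string, float32>: reader extras maps from writer codes
  seq has no writer counterpart
  writer optional, bool -> bool: reader archived maps from writer archived
  attempts has no writer counterpart
  title has no writer counterpart
  writer optional, float64 -> float64: reader height maps from writer height
  breaking: (attempts, R1)
  breaking: (title, R1)
  forward on Ticket therefore BREAKING (2)
remaining Ticket differences; none change what is asked:
  removed field seq from record Ticket -> inert for the asked Ticket verdict: nothing fires
  renamed field extras to codes in record Ticket -> inert for the asked Ticket verdict: nothing fires


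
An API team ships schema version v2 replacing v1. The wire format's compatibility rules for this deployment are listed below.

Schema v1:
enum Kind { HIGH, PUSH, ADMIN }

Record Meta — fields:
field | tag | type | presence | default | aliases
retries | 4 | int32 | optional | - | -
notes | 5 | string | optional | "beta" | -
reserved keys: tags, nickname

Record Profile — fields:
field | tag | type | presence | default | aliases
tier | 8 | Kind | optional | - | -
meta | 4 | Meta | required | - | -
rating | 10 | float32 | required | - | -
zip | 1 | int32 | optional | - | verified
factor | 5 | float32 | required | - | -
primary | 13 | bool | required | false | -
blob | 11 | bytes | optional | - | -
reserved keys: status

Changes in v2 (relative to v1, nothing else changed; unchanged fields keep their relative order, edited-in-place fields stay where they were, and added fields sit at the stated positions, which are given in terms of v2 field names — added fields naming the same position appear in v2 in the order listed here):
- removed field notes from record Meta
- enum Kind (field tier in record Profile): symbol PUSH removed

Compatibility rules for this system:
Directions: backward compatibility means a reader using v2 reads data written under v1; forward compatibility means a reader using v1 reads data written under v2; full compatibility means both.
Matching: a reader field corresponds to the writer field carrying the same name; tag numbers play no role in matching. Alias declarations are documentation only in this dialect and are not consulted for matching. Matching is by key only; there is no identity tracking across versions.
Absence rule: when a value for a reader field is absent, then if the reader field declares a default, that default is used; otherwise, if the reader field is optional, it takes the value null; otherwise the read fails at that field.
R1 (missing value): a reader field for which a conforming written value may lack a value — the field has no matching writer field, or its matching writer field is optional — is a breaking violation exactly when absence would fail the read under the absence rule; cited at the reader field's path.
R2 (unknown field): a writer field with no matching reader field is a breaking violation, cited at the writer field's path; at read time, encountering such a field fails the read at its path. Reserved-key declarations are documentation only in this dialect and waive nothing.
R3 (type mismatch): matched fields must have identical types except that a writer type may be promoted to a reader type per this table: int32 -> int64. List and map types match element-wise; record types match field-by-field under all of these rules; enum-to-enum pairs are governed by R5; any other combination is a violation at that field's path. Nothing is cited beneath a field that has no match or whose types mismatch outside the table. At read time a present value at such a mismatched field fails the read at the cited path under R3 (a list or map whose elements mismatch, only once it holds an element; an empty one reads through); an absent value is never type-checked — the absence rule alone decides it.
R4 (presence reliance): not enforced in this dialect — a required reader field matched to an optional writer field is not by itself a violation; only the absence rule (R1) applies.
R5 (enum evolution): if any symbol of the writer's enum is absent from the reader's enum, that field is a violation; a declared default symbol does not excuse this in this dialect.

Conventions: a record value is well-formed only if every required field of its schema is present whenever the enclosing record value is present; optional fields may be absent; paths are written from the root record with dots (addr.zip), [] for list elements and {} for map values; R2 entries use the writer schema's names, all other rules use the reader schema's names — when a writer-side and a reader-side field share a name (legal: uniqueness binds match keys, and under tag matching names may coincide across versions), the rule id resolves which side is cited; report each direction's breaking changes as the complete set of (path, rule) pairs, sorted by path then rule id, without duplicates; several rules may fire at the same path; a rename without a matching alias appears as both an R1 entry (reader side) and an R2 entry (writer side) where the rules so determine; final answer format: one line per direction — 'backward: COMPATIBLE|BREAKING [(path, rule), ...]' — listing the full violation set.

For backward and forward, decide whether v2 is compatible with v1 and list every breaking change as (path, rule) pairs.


in Profile below, arrows point writer -> reader
checking backward for Profile: reader v2 against writer v1:
  tier: paired with writer tier (Kind -> Kind; writer optional)
  meta: paired with writer meta (Meta -> Meta; writer required)
  rating: paired with writer rating (float32 -> float32; writer required)
  zip: paired with writer zip (int32 -> int32; writer optional)
  factor: paired with writer factor (float32 -> float32; writer required)
  primary: paired with writer primary (bool -> bool; writer required)
  blob: paired with writer blob (bytes -> bytes; writer optional)
  meta.retries: paired with writer meta.retries (int32 -> int32; writer optional)
  meta.notes (writer side), unknown to reader
  rule R2 violated at meta.notes
  rule R5 violated at tier
  => 2 violation(s): backward is BREAKING for Profile
checking forward for Profile: reader v1 against writer v2:
  tier: paired with writer tier (Kind -> Kind; writer optional)
  meta: paired with writer meta (Meta -> Meta; writer required)
  rating: paired with writer rating (float32 -> float32; writer required)
  zip: paired with writer zip (int32 -> int32; writer optional)
  factor: paired with writer factor (float32 -> float32; writer required)
  primary: paired with writer primary (bool -> bool; writer required)
  blob: paired with writer blob (bytes -> bytes; writer optional)
  meta.retries: paired with writer meta.retries (int32 -> int32; writer optional)
  meta.notes: no writer match
  => forward: COMPATIBLE

backward: BREAKING [(meta.notes, R2), (tier, R5)]; forward: COMPATIBLE []


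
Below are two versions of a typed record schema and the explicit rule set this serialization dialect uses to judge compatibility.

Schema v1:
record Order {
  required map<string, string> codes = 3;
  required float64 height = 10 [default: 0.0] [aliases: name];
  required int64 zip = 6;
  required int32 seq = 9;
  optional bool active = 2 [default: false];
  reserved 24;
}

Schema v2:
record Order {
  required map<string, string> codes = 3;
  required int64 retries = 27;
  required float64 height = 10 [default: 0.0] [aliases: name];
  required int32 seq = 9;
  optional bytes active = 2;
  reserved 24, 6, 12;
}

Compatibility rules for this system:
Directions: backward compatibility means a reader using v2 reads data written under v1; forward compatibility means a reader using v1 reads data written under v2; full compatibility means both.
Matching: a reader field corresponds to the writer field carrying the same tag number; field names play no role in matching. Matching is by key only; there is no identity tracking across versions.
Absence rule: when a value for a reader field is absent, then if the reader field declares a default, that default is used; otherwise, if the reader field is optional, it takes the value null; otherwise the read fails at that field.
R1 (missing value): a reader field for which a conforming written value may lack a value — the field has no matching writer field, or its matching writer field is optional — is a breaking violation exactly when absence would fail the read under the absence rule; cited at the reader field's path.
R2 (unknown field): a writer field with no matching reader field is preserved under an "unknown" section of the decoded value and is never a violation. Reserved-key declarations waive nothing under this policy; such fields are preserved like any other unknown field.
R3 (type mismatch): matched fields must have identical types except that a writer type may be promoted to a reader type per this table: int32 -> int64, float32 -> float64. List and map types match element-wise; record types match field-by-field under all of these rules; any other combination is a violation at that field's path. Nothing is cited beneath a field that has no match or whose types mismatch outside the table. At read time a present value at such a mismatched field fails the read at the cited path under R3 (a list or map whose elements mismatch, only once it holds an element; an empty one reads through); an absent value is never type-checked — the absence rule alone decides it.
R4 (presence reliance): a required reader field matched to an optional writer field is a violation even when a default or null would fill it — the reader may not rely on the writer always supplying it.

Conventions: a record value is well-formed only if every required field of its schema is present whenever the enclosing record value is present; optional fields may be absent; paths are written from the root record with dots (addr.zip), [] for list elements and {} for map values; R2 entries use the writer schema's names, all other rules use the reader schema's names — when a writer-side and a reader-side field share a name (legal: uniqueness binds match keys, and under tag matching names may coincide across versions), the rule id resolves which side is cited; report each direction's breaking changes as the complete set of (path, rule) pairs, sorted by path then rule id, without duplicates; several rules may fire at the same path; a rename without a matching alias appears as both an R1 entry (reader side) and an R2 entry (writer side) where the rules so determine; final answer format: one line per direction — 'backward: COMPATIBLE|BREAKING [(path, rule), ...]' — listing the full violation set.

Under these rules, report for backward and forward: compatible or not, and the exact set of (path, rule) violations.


in Order below, arrows point writer -> reader
checking backward for Order: reader v2 against writer v1:
  codes <- codes (map<string, string> -> map<string, string>, writer required)
  no writer field matches reader retries
  height <- height (float64 -> float64, writer required)
  seq <- seq (int32 -> int32, writer required)
  active <- active (bool -> bytes, writer optional)
  zip (writer side), unknown to reader
  R3 fires at active
  R1 fires at retries
  => backward: BREAKING (2)
checking forward for Order: reader v1 against writer v2:
  codes <- codes (map<string, string> -> map<string, string>, writer required)
  height <- height (float64 -> float64, writer required)
  no writer field matches reader zip
  seq <- seq (int32 -> int32, writer required)
  active <- active (bytes -> bool, writer optional)
  retries (writer side), unknown to reader
  R3 fires at active
  R1 fires at zip
  => forward: BREAKING (2)

backward: BREAKING [(active, R3), (retries, R1)]; forward: BREAKING [(active, R3), (zip, R1)]


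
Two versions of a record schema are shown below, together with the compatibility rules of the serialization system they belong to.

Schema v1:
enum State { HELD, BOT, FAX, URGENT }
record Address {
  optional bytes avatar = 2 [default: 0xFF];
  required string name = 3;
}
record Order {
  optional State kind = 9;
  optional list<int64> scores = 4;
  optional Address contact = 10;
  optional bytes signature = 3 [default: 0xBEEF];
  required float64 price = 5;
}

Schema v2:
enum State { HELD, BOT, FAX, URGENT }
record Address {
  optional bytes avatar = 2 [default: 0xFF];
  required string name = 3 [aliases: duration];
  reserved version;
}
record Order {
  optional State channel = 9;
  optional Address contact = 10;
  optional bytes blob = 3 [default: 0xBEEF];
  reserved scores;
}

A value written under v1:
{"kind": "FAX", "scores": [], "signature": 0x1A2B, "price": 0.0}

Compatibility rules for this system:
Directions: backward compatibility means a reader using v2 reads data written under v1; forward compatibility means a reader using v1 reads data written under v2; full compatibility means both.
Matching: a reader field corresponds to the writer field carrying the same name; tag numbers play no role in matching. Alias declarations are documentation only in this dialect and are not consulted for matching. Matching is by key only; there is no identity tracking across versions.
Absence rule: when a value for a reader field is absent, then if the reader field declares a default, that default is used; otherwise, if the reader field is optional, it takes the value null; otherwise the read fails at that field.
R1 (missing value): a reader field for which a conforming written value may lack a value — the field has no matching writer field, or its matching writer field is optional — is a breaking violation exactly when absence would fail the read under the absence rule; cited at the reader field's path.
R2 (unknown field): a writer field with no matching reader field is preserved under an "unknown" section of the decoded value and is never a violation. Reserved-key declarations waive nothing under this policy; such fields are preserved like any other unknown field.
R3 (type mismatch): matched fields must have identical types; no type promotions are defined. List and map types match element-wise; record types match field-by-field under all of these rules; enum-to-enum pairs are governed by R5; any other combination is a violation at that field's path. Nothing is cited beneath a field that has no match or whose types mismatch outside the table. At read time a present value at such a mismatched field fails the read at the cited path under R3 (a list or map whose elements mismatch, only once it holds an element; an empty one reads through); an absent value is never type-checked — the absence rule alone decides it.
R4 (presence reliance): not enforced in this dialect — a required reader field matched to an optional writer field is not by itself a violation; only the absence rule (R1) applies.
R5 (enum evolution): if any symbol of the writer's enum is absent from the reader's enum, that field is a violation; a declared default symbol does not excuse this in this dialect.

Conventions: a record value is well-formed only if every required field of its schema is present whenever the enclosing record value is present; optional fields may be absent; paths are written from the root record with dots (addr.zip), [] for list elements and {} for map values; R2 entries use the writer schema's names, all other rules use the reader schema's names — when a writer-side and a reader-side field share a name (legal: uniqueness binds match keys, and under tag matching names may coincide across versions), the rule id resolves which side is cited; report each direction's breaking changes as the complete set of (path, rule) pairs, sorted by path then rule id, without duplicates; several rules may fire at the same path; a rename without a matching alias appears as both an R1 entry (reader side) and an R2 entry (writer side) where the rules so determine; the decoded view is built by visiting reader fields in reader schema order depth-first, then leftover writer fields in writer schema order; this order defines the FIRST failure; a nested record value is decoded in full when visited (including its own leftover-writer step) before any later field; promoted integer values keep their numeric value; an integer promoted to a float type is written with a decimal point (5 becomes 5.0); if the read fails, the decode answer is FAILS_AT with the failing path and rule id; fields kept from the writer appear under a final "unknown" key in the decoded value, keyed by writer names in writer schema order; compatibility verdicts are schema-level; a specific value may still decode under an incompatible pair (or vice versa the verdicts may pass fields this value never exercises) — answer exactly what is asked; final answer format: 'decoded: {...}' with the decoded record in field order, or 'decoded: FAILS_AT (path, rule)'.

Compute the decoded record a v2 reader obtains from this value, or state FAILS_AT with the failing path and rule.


in Order below, arrows point writer -> reader
migrating the Order value to v2:
  channel := null (not supplied -> null)
  contact := null (not supplied -> null)
  blob := 0xBEEF (no value, default fills)
  writer kind: kept under "unknown"
  writer scores: kept under "unknown"
  writer signature: kept under "unknown"
  writer price: kept under "unknown"
  => decoded: {"channel": null, "contact": null, "blob": 0xBEEF, "unknown": {"kind": "FAX", "scores": [], "signature": 0x1A2B, "price": 0.0}}

decoded: {"channel": null, "contact": null, "blob": 0xBEEF, "unknown": {"kind": "FAX", "scores": [], "signature": 0x1A2B, "price": 0.0}}


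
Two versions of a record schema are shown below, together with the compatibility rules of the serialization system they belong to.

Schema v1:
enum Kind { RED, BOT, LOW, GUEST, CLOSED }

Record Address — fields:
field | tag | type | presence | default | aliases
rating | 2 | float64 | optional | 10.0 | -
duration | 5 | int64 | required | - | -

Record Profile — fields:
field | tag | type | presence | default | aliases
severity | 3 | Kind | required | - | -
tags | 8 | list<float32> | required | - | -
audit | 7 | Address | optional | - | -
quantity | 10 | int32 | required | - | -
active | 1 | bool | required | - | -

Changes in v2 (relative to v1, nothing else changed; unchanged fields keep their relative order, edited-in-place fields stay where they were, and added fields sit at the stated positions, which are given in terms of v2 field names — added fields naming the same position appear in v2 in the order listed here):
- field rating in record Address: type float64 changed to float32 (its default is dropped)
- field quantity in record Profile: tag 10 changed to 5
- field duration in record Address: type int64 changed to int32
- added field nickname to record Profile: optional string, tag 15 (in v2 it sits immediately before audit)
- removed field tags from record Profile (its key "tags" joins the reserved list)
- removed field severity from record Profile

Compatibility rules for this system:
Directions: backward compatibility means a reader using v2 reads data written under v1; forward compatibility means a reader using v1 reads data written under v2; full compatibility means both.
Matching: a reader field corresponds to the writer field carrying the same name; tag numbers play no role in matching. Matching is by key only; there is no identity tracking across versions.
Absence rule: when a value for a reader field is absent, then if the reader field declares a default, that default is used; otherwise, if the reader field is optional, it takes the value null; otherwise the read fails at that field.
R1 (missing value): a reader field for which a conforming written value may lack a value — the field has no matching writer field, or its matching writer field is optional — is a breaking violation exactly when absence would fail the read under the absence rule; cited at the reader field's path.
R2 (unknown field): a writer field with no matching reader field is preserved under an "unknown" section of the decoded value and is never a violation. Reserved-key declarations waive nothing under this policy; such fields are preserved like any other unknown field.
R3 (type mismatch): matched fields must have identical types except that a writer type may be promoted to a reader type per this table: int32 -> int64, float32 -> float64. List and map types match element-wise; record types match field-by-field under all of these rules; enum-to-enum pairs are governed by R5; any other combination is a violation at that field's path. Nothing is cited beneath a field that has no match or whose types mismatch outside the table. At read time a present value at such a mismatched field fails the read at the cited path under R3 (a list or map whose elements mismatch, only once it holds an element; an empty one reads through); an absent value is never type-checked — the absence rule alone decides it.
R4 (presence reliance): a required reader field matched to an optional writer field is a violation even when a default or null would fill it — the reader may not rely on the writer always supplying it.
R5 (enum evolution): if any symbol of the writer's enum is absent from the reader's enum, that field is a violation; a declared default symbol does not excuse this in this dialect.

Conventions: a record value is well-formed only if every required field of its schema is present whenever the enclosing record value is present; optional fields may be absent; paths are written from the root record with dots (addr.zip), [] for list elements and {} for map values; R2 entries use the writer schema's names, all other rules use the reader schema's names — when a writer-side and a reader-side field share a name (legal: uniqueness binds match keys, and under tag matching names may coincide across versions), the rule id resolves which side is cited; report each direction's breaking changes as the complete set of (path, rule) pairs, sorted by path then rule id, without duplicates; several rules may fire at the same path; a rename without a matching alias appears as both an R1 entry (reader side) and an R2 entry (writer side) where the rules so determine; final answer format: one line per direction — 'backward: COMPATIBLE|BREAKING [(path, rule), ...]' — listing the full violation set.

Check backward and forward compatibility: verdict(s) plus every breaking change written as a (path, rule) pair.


backward: BREAKING [(audit.duration, R3), (audit.rating, R3)]; forward: BREAKING [(severity, R1), (tags, R1)]

arrows below run writer -> reader for Profile
checking backward for Profile: reader v2 against writer v1:
  nickname has no writer counterpart
  audit: Address -> Address, writer optional; from audit
  quantity: int32 -> int32, writer required; from quantity
  active: bool -> bool, writer required; from active
  severity (writer side), unknown to reader
  tags (writer side), unknown to reader
  audit.rating: float64 -> float32, writer optional; from audit.rating
  audit.duration: int64 -> int32, writer required; from audit.duration
  breaking: (audit.duration, R3)
  breaking: (audit.rating, R3)
  => backward: BREAKING (2)
checking forward for Profile: reader v1 against writer v2:
  severity has no writer counterpart
  tags has no writer counterpart
  audit: Address -> Address, writer optional; from audit
  quantity: int32 -> int32, writer required; from quantity
  active: bool -> bool, writer required; from active
  nickname (writer side), unknown to reader
  audit.rating: float32 -> float64, writer optional; from audit.rating
  audit.duration: int32 -> int64, writer required; from audit.duration
  breaking: (severity, R1)
  breaking: (tags, R1)
  => forward: BREAKING (2)
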